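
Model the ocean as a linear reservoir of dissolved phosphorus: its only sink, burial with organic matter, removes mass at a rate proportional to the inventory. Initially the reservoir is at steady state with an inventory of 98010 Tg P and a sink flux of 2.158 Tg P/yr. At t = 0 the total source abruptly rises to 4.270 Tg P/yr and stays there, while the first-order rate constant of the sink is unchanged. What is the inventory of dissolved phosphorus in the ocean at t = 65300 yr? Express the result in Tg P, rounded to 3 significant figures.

171000 Tg P

The sink rate constant is k = F₀/M₀ = 2.158/98010 = 2.202×10^-5 yr⁻¹.
Solving dM/dt = F₁ − kM with M(0) = M₀ gives M(t) = F₁/k + (M₀ − F₁/k)·e^(−kt).
F₁/k = 4.270/2.202×10^-5 = 193930 Tg P; kt = 2.202×10^-5 × 65300 = 1.438, e^(−kt) = 0.2375.
M(65300) = 193930 + (98010 − 193930) × 0.2375 = 193930 − 22780 = 171150 Tg P.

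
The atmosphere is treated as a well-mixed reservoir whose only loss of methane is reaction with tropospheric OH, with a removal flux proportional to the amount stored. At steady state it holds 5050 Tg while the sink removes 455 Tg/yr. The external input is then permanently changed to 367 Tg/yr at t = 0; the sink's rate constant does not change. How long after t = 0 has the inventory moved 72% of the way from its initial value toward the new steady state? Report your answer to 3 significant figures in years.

14.1 yr

τ = M₀/F₀ = 5050/455 = 11.10 yr.
The remaining gap fraction is e^(−t/τ); 72% covered ⇒ e^(−t/τ) = 0.280.
t = −τ ln(0.280) = 11.10 × 1.273 = 14.13 yr.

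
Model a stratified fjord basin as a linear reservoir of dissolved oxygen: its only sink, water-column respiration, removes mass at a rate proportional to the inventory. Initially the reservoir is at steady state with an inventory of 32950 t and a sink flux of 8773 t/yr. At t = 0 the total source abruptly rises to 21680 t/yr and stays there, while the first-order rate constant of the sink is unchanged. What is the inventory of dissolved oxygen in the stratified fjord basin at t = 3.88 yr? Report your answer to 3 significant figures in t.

The sink rate constant is k = F₀/M₀ = 8773/32950 = 0.2663 yr⁻¹.
Solving dM/dt = F₁ − kM with M(0) = M₀ gives M(t) = F₁/k + (M₀ − F₁/k)·e^(−kt).
F₁/k = 21680/0.2663 = 81427 t; kt = 0.2663 × 3.88 = 1.033, e^(−kt) = 0.3559.
M(3.88) = 81427 + (32950 − 81427) × 0.3559 = 81427 − 17250 = 64173 t.

64200 t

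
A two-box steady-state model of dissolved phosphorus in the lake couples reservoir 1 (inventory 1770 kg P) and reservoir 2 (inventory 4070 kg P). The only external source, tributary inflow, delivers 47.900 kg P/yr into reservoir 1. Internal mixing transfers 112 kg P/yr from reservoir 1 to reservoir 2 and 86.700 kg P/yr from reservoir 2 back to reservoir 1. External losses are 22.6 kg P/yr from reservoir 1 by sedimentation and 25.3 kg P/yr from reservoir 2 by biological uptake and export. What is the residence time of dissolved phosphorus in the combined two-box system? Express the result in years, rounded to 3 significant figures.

122 yr

For the system as a whole, the A↔B exchange is internal and contributes nothing to the throughput; only the external sinks remove mass.
M_total = 1770 + 4070 = 5840.0 kg P.
ΣF_external_out = 22.6 + 25.3 = 47.900 kg P/yr.
τ = M_total / ΣF_ext = 5840.0 / 47.900 = 121.9 yr.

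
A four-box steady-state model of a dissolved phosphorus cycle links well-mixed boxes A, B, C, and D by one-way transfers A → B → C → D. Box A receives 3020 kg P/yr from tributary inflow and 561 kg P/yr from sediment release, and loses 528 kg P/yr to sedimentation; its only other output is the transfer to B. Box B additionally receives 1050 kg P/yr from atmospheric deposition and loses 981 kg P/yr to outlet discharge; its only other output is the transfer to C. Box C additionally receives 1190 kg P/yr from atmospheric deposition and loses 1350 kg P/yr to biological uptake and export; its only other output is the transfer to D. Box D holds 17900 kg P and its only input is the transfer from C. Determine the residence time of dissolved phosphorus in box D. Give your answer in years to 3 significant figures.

6.04 yr

Box A: F(A→B) = (3020 + 561) − 528 = 3053.0 kg P/yr.
Box B: F(B→C) = (3053.0 + 1050) − 981 = 3122.0 kg P/yr.
Box C: F(C→D) = (3122.0 + 1190) − 1350 = 2962.0 kg P/yr.
Box D throughput = its input = 2962.0 kg P/yr; τ = 17900 / 2962.0 = 6.043 yr.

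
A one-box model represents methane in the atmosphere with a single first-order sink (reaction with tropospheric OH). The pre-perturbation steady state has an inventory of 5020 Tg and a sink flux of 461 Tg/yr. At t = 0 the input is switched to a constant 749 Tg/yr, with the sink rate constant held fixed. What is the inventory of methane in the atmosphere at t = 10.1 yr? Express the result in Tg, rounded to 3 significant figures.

Residence time τ = M₀/F₀ = 10.89 yr. The eventual steady state is M_∞ = M₀·(F₁/F₀) = 5020 × 749/461 = 8156.1 Tg.
The anomaly ΔM(t) = M(t) − M_∞ decays as ΔM₀·e^(−t/τ) with ΔM₀ = 5020 − 8156.1 = −3136 Tg.
At t = 10.1 yr, e^(−t/τ) = e^(−0.9275) = 0.3955, so ΔM = −1240 Tg and M = 8156.1 − 1240 = 6915.7 Tg.

6920 Tg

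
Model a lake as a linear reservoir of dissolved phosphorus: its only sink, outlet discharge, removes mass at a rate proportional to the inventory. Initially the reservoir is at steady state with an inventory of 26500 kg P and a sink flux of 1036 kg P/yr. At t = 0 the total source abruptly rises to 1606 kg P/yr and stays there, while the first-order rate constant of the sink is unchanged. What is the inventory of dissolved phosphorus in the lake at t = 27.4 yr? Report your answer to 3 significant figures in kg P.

36100 kg P

τ = M₀/F₀ = 26500/1036 = 25.58 yr; rate constant k = 1/τ.
New steady state M_∞ = F₁/k = F₁·τ = 1606 × 25.58 = 41080 kg P.
M(t) = M_∞ + (M₀ − M_∞)·e^(−t/τ); t/τ = 27.4/25.58 = 1.071, so e^(−t/τ) = 0.3426.
M(t) = 41080 − 14580 × 0.3426 = 36085 kg P.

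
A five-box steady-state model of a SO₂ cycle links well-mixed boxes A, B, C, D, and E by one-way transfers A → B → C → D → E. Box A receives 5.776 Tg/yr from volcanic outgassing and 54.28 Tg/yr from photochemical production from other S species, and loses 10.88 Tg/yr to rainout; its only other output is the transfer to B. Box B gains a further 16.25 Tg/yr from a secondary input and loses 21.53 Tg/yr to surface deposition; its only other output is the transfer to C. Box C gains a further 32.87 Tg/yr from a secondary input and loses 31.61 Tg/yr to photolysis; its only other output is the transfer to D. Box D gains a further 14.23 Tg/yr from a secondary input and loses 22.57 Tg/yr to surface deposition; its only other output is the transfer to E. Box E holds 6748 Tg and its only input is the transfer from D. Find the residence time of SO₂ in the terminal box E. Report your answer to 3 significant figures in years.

Box A: F(A→B) = (5.776 + 54.28) − 10.88 = 49.176 Tg/yr.
Box B: F(B→C) = (49.176 + 16.25) − 21.53 = 43.896 Tg/yr.
Box C: F(C→D) = (43.896 + 32.87) − 31.61 = 45.156 Tg/yr.
Box D: F(D→E) = (45.156 + 14.23) − 22.57 = 36.816 Tg/yr.
Box E throughput = its input = 36.816 Tg/yr; τ = 6748 / 36.816 = 183.3 yr.

183 yr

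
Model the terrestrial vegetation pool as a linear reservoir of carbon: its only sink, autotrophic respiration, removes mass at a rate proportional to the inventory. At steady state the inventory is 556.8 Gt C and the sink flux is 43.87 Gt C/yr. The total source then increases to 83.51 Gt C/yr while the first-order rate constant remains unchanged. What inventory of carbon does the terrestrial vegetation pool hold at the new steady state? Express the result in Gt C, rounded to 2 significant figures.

Rate constant k = F/M = 43.87 / 556.8 = 0.07879 yr⁻¹.
At the new steady state, source = k·M_new ⇒ M_new = 83.51 / 0.07879 = 1060 Gt C.
(Equivalently M_new = M × F_new/F_old = 556.8 × 83.51/43.87.)

1100 Gt C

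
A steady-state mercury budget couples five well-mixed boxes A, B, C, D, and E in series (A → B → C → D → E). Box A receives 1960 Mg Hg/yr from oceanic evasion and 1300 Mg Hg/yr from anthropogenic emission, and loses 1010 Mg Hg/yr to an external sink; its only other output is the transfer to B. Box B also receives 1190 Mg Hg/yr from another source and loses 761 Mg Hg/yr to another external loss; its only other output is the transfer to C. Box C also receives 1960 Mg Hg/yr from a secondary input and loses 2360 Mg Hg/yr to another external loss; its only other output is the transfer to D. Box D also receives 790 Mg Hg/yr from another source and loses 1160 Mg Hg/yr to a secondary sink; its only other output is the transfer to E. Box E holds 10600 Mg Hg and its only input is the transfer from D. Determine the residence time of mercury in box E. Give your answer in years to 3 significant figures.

5.55 yr

Box A: F(A→B) = (1960 + 1300) − 1010 = 2250.0 Mg Hg/yr.
Box B: F(B→C) = (2250.0 + 1190) − 761 = 2679.0 Mg Hg/yr.
Box C: F(C→D) = (2679.0 + 1960) − 2360 = 2279.0 Mg Hg/yr.
Box D: F(D→E) = (2279.0 + 790) − 1160 = 1909.0 Mg Hg/yr.
Box E throughput = its input = 1909.0 Mg Hg/yr; τ = 10600 / 1909.0 = 5.553 yr.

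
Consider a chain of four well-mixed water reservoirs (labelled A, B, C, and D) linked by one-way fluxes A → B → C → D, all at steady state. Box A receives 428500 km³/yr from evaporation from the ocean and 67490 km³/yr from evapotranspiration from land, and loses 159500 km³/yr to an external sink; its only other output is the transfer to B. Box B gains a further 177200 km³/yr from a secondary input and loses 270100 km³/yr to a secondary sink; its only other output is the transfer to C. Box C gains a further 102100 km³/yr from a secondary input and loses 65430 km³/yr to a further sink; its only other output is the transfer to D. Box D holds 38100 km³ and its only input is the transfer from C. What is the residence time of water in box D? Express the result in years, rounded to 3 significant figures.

0.136 yr

Box A: F(A→B) = (428500 + 67490) − 159500 = 336490 km³/yr.
Box B: F(B→C) = (336490 + 177200) − 270100 = 243590 km³/yr.
Box C: F(C→D) = (243590 + 102100) − 65430 = 280260 km³/yr.
Box D throughput = its input = 280260 km³/yr; τ = 38100 / 280260 = 0.1359 yr.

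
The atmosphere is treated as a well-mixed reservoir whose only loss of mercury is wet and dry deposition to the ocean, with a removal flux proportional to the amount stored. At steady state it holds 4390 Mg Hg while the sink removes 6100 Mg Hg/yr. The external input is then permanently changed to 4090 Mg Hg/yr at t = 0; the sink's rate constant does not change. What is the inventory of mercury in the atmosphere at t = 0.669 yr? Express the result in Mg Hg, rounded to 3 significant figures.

The sink rate constant is k = F₀/M₀ = 6100/4390 = 1.390 yr⁻¹.
Solving dM/dt = F₁ − kM with M(0) = M₀ gives M(t) = F₁/k + (M₀ − F₁/k)·e^(−kt).
F₁/k = 4090/1.390 = 2943.5 Mg Hg; kt = 1.390 × 0.669 = 0.9296, e^(−kt) = 0.3947.
M(0.669) = 2943.5 + (4390 − 2943.5) × 0.3947 = 2943.5 + 571.0 = 3514.4 Mg Hg.

3510 Mg Hg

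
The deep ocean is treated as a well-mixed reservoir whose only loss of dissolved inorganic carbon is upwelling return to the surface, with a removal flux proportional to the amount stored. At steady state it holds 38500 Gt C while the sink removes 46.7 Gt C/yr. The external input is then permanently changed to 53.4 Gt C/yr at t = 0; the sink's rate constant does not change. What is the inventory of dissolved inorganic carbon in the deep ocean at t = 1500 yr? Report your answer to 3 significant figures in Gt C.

Residence time τ = M₀/F₀ = 824.4 yr. The eventual steady state is M_∞ = M₀·(F₁/F₀) = 38500 × 53.4/46.7 = 44024 Gt C.
The anomaly ΔM(t) = M(t) − M_∞ decays as ΔM₀·e^(−t/τ) with ΔM₀ = 38500 − 44024 = −5524 Gt C.
At t = 1500 yr, e^(−t/τ) = e^(−1.819) = 0.1621, so ΔM = −895.4 Gt C and M = 44024 − 895.4 = 43128 Gt C.

43100 Gt C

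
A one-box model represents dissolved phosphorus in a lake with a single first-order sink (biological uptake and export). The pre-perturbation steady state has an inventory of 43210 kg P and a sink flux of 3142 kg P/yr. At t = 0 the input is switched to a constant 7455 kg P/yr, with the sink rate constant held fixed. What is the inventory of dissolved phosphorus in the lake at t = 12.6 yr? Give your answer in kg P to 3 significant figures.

The sink rate constant is k = F₀/M₀ = 3142/43210 = 0.07271 yr⁻¹.
Solving dM/dt = F₁ − kM with M(0) = M₀ gives M(t) = F₁/k + (M₀ − F₁/k)·e^(−kt).
F₁/k = 7455/0.07271 = 102520 kg P; kt = 0.07271 × 12.6 = 0.9162, e^(−kt) = 0.4000.
M(12.6) = 102520 + (43210 − 102520) × 0.4000 = 102520 − 23730 = 78796 kg P.

78800 kg P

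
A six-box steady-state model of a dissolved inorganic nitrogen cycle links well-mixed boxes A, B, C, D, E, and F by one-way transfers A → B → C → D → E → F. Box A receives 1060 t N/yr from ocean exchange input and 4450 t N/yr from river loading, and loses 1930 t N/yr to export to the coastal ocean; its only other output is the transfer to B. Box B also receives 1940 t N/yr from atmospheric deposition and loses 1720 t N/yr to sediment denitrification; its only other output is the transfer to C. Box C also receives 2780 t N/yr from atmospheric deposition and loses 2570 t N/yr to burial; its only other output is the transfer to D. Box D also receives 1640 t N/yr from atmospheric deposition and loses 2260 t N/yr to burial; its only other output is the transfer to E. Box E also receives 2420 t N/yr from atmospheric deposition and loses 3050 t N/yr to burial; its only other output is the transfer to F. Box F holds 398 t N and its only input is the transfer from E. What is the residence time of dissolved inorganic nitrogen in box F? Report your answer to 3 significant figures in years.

Box A: F(A→B) = (1060 + 4450) − 1930 = 3580.0 t N/yr.
Box B: F(B→C) = (3580.0 + 1940) − 1720 = 3800.0 t N/yr.
Box C: F(C→D) = (3800.0 + 2780) − 2570 = 4010.0 t N/yr.
Box D: F(D→E) = (4010.0 + 1640) − 2260 = 3390.0 t N/yr.
Box E: F(E→F) = (3390.0 + 2420) − 3050 = 2760.0 t N/yr.
Box F throughput = its input = 2760.0 t N/yr; τ = 398 / 2760.0 = 0.1442 yr.

0.144 yr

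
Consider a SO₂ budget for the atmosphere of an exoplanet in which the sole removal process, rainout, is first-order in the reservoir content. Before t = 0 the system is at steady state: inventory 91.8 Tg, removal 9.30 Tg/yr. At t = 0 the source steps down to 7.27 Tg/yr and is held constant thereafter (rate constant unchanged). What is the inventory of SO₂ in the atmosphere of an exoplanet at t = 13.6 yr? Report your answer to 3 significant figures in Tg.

76.8 Tg

Residence time τ = M₀/F₀ = 9.871 yr. The eventual steady state is M_∞ = M₀·(F₁/F₀) = 91.8 × 7.27/9.30 = 71.762 Tg.
The anomaly ΔM(t) = M(t) − M_∞ decays as ΔM₀·e^(−t/τ) with ΔM₀ = 91.8 − 71.762 = 20.04 Tg.
At t = 13.6 yr, e^(−t/τ) = e^(−1.378) = 0.2521, so ΔM = 5.052 Tg and M = 71.762 + 5.052 = 76.814 Tg.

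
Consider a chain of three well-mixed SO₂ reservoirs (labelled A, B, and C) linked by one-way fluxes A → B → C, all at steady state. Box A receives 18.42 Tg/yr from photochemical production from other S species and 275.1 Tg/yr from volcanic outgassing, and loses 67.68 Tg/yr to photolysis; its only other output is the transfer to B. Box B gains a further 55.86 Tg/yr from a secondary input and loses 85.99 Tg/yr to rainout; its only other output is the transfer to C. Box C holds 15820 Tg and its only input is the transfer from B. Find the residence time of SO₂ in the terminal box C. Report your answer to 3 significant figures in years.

80.8 yr

Box A: F(A→B) = (18.42 + 275.1) − 67.68 = 225.84 Tg/yr.
Box B: F(B→C) = (225.84 + 55.86) − 85.99 = 195.71 Tg/yr.
Box C throughput = its input = 195.71 Tg/yr; τ = 15820 / 195.71 = 80.83 yr.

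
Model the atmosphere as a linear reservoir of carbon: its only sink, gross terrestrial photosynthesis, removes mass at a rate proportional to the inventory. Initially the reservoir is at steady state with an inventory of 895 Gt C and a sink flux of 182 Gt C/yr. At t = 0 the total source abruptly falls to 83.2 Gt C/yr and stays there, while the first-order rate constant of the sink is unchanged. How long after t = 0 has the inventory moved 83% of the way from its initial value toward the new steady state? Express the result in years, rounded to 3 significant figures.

8.71 yr

τ = M₀/F₀ = 895/182 = 4.918 yr.
The remaining gap fraction is e^(−t/τ); 83% covered ⇒ e^(−t/τ) = 0.170.
t = −τ ln(0.170) = 4.918 × 1.772 = 8.714 yr.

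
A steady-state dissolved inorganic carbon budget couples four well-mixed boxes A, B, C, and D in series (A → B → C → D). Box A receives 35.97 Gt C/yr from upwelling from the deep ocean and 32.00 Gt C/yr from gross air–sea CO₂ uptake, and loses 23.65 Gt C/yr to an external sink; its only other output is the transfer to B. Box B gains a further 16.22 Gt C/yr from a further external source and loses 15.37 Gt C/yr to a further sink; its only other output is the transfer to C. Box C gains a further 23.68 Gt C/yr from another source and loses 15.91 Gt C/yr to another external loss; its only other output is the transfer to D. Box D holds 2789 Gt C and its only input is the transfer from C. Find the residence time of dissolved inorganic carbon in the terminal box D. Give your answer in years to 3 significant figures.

Box A: F(A→B) = (35.97 + 32.00) − 23.65 = 44.320 Gt C/yr.
Box B: F(B→C) = (44.320 + 16.22) − 15.37 = 45.170 Gt C/yr.
Box C: F(C→D) = (45.170 + 23.68) − 15.91 = 52.940 Gt C/yr.
Box D throughput = its input = 52.940 Gt C/yr; τ = 2789 / 52.940 = 52.68 yr.

52.7 yr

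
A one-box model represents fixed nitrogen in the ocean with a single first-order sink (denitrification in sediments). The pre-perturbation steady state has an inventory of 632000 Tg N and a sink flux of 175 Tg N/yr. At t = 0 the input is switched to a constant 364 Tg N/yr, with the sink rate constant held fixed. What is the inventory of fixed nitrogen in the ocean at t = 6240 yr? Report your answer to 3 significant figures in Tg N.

Residence time τ = M₀/F₀ = 3611 yr. The eventual steady state is M_∞ = M₀·(F₁/F₀) = 632000 × 364/175 = 1.3146×10^6 Tg N.
The anomaly ΔM(t) = M(t) − M_∞ decays as ΔM₀·e^(−t/τ) with ΔM₀ = 632000 − 1.3146×10^6 = −682600 Tg N.
At t = 6240 yr, e^(−t/τ) = e^(−1.728) = 0.1777, so ΔM = −121300 Tg N and M = 1.3146×10^6 − 121300 = 1.1933×10^6 Tg N.

1.19×10^6 Tg N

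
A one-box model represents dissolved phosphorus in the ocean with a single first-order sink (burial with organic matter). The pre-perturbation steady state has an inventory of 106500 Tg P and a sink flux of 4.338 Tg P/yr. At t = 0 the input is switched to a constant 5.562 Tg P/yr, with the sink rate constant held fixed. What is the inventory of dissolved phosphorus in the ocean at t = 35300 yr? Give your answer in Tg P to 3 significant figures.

129000 Tg P

τ = M₀/F₀ = 106500/4.338 = 24550 yr; rate constant k = 1/τ.
New steady state M_∞ = F₁/k = F₁·τ = 5.562 × 24550 = 136550 Tg P.
M(t) = M_∞ + (M₀ − M_∞)·e^(−t/τ); t/τ = 35300/24550 = 1.438, so e^(−t/τ) = 0.2374.
M(t) = 136550 − 30050 × 0.2374 = 129410 Tg P.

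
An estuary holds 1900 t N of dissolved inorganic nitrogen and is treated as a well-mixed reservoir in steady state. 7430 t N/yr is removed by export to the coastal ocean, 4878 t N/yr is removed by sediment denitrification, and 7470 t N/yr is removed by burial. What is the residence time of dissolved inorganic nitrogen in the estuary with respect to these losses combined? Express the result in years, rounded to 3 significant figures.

0.0961 yr

Total removal = 7430 + 4878 + 7470 = 19778 t N/yr.
τ = M / ΣF_out = 1900 / 19778 = 0.09607 yr.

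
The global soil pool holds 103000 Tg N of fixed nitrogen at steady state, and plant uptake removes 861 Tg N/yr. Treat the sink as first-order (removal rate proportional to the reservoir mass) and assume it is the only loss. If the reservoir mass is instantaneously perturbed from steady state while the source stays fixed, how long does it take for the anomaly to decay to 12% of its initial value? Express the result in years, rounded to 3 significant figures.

For a linear reservoir the anomaly decays as exp(−t/τ) with τ = M/F = 103000/861 = 119.6 yr.
exp(−t/τ) = 0.12 ⇒ t = −τ ln(0.12) = 119.6 × 2.120 = 253.6 yr.

254 yr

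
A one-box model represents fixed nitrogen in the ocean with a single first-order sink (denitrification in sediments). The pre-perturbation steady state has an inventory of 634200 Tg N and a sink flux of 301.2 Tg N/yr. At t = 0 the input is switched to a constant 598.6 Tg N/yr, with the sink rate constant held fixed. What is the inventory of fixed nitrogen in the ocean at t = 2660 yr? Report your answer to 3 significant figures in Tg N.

1.08×10^6 Tg N

τ = M₀/F₀ = 634200/301.2 = 2106 yr; rate constant k = 1/τ.
New steady state M_∞ = F₁/k = F₁·τ = 598.6 × 2106 = 1.2604×10^6 Tg N.
M(t) = M_∞ + (M₀ − M_∞)·e^(−t/τ); t/τ = 2660/2106 = 1.263, so e^(−t/τ) = 0.2827.
M(t) = 1.2604×10^6 − 626200 × 0.2827 = 1.0834×10^6 Tg N.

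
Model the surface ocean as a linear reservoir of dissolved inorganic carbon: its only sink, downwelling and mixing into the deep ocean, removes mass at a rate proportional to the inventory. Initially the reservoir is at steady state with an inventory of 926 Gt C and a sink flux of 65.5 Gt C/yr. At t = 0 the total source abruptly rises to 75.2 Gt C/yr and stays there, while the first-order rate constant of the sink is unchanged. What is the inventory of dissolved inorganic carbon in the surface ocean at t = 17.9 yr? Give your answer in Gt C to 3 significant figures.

1020 Gt C

Residence time τ = M₀/F₀ = 14.14 yr. The eventual steady state is M_∞ = M₀·(F₁/F₀) = 926 × 75.2/65.5 = 1063.1 Gt C.
The anomaly ΔM(t) = M(t) − M_∞ decays as ΔM₀·e^(−t/τ) with ΔM₀ = 926 − 1063.1 = −137.1 Gt C.
At t = 17.9 yr, e^(−t/τ) = e^(−1.266) = 0.2819, so ΔM = −38.66 Gt C and M = 1063.1 − 38.66 = 1024.5 Gt C.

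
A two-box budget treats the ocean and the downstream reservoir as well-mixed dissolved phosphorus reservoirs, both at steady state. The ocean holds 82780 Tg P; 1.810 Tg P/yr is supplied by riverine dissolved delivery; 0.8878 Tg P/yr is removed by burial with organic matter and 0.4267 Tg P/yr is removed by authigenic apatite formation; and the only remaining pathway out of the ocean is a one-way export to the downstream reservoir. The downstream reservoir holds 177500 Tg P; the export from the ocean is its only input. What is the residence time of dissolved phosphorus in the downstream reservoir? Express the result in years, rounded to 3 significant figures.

Balance the ocean: ΣF_in = 1.8100 Tg P/yr.
Export to the downstream reservoir = ΣF_in − (0.8878 + 0.4267) = 0.49550 Tg P/yr.
At steady state the output of the downstream reservoir equals its input, 0.49550 Tg P/yr.
τ = M / F = 177500 / 0.49550 = 358200 yr.

358000 yr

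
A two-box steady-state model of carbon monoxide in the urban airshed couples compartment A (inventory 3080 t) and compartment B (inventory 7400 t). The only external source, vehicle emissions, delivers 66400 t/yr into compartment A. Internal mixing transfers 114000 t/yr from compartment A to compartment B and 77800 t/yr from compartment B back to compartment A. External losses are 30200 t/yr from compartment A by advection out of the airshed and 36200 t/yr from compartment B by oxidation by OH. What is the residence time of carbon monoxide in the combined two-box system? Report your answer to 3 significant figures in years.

For the system as a whole, the A↔B exchange is internal and contributes nothing to the throughput; only the external sinks remove mass.
M_total = 3080 + 7400 = 10480 t.
ΣF_external_out = 30200 + 36200 = 66400 t/yr.
τ = M_total / ΣF_ext = 10480 / 66400 = 0.1578 yr.

0.158 yr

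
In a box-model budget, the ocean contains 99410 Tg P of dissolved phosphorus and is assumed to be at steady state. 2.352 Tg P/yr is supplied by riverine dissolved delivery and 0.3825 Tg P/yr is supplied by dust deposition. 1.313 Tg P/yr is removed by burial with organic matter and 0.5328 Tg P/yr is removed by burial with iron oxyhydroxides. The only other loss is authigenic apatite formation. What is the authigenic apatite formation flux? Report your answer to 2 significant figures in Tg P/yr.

0.89 Tg P/yr

At steady state ΣF_in = ΣF_out.
ΣF_in = 2.352 + 0.3825 = 2.7345 Tg P/yr.
Authigenic apatite formation flux = ΣF_in − (1.313 + 0.5328) = 2.7345 − 1.846 = 0.8887 Tg P/yr.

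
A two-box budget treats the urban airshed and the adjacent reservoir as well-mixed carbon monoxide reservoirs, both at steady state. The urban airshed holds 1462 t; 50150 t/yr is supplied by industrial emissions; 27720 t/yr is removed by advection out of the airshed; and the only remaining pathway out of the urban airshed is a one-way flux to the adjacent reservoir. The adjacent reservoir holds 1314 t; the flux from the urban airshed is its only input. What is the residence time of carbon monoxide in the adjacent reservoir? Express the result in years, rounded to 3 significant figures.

0.0586 yr

Balance the urban airshed: ΣF_in = 50150 t/yr.
Flux to the adjacent reservoir = ΣF_in − (27720) = 22430 t/yr.
At steady state the output of the adjacent reservoir equals its input, 22430 t/yr.
τ = M / F = 1314 / 22430 = 0.05858 yr.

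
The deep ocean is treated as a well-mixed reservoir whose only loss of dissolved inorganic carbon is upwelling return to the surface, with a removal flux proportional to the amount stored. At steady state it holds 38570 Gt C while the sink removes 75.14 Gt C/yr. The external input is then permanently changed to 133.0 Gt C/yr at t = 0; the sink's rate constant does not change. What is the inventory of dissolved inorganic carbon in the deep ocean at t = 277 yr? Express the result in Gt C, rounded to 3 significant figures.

τ = M₀/F₀ = 38570/75.14 = 513.3 yr; rate constant k = 1/τ.
New steady state M_∞ = F₁/k = F₁·τ = 133.0 × 513.3 = 68270 Gt C.
M(t) = M_∞ + (M₀ − M_∞)·e^(−t/τ); t/τ = 277/513.3 = 0.5396, so e^(−t/τ) = 0.5830.
M(t) = 68270 − 29700 × 0.5830 = 50956 Gt C.

51000 Gt C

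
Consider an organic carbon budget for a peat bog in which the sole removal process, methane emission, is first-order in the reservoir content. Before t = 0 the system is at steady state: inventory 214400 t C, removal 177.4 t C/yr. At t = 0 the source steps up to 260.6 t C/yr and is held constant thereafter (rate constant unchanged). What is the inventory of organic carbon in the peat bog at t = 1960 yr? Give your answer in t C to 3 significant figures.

The sink rate constant is k = F₀/M₀ = 177.4/214400 = 0.0008274 yr⁻¹.
Solving dM/dt = F₁ − kM with M(0) = M₀ gives M(t) = F₁/k + (M₀ − F₁/k)·e^(−kt).
F₁/k = 260.6/0.0008274 = 314950 t C; kt = 0.0008274 × 1960 = 1.622, e^(−kt) = 0.1976.
M(1960) = 314950 + (214400 − 314950) × 0.1976 = 314950 − 19860 = 295090 t C.

295000 t C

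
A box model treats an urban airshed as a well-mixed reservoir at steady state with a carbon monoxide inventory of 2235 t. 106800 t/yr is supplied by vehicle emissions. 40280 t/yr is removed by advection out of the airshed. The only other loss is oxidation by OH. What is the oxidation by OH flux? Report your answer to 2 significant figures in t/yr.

At steady state ΣF_in = ΣF_out.
ΣF_in = 106800 t/yr.
Oxidation by OH flux = ΣF_in − (40280) = 106800 − 40280 = 66520 t/yr.

67000 t/yr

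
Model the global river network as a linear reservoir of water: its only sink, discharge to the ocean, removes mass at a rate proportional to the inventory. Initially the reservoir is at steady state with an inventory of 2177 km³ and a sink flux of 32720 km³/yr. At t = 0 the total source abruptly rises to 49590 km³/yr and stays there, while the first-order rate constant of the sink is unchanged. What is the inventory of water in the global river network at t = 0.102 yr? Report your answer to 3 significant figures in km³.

3060 km³

Residence time τ = M₀/F₀ = 0.06653 yr. The eventual steady state is M_∞ = M₀·(F₁/F₀) = 2177 × 49590/32720 = 3299.4 km³.
The anomaly ΔM(t) = M(t) − M_∞ decays as ΔM₀·e^(−t/τ) with ΔM₀ = 2177 − 3299.4 = −1122 km³.
At t = 0.102 yr, e^(−t/τ) = e^(−1.533) = 0.2159, so ΔM = −242.3 km³ and M = 3299.4 − 242.3 = 3057.1 km³.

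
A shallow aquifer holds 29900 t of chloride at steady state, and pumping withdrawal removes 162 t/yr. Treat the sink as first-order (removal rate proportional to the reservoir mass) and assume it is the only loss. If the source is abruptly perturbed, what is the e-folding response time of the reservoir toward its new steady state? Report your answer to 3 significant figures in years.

185 yr

For a linear reservoir the response time equals the residence time τ = M/F.
τ = 29900 / 162 = 184.6 yr.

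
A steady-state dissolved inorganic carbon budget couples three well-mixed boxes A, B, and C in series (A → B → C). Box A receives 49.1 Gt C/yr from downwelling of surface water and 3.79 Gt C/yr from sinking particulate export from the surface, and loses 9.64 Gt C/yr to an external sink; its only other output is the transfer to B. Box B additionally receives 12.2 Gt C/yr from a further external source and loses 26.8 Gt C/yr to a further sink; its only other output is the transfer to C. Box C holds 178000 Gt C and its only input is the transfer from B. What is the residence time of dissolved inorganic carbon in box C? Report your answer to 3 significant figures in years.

Box A: F(A→B) = (49.1 + 3.79) − 9.64 = 43.250 Gt C/yr.
Box B: F(B→C) = (43.250 + 12.2) − 26.8 = 28.650 Gt C/yr.
Box C throughput = its input = 28.650 Gt C/yr; τ = 178000 / 28.650 = 6213 yr.

6210 yr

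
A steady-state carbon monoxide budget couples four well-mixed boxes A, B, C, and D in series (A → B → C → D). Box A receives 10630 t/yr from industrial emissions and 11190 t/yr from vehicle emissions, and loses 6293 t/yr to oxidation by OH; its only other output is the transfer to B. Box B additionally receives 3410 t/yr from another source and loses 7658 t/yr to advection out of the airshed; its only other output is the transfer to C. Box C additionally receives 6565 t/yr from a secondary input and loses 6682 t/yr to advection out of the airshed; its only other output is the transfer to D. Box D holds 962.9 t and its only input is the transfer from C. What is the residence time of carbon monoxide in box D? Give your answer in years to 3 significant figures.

Box A: F(A→B) = (10630 + 11190) − 6293 = 15527 t/yr.
Box B: F(B→C) = (15527 + 3410) − 7658 = 11279 t/yr.
Box C: F(C→D) = (11279 + 6565) − 6682 = 11162 t/yr.
Box D throughput = its input = 11162 t/yr; τ = 962.9 / 11162 = 0.08627 yr.

0.0863 yr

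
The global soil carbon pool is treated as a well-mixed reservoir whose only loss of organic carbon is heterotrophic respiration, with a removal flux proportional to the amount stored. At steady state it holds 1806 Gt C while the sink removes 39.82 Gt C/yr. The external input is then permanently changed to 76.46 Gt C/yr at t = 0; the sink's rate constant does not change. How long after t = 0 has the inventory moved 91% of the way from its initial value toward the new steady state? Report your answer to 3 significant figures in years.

τ = M₀/F₀ = 1806/39.82 = 45.35 yr.
The remaining gap fraction is e^(−t/τ); 91% covered ⇒ e^(−t/τ) = 0.0900.
t = −τ ln(0.0900) = 45.35 × 2.408 = 109.2 yr.

109 yr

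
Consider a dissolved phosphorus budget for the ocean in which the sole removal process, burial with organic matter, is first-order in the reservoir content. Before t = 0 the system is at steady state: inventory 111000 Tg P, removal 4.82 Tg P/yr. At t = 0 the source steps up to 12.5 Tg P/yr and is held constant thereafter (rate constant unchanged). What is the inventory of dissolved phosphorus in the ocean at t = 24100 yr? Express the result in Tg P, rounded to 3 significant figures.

226000 Tg P

Residence time τ = M₀/F₀ = 23030 yr. The eventual steady state is M_∞ = M₀·(F₁/F₀) = 111000 × 12.5/4.82 = 287860 Tg P.
The anomaly ΔM(t) = M(t) − M_∞ decays as ΔM₀·e^(−t/τ) with ΔM₀ = 111000 − 287860 = −176900 Tg P.
At t = 24100 yr, e^(−t/τ) = e^(−1.047) = 0.3512, so ΔM = −62110 Tg P and M = 287860 − 62110 = 225760 Tg P.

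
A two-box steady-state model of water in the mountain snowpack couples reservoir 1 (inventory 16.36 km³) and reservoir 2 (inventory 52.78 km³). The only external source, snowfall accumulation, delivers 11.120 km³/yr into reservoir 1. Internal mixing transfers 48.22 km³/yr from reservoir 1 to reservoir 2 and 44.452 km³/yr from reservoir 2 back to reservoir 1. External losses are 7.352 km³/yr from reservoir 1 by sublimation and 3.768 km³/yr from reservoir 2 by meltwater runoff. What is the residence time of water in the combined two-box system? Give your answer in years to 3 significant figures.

6.22 yr

Treat the two boxes together as one reservoir: the mixing fluxes between them are internal recycling, so τ = ΣM / Σ(external losses).
M_total = 16.36 + 52.78 = 69.140 km³.
ΣF_external_out = 7.352 + 3.768 = 11.120 km³/yr.
τ = M_total / ΣF_ext = 69.140 / 11.120 = 6.218 yr.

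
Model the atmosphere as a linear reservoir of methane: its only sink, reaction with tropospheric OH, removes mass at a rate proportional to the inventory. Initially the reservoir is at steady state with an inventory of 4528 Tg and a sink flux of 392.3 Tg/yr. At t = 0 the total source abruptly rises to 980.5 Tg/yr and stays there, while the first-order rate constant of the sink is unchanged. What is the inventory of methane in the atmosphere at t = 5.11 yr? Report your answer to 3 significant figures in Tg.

The sink rate constant is k = F₀/M₀ = 392.3/4528 = 0.08664 yr⁻¹.
Solving dM/dt = F₁ − kM with M(0) = M₀ gives M(t) = F₁/k + (M₀ − F₁/k)·e^(−kt).
F₁/k = 980.5/0.08664 = 11317 Tg; kt = 0.08664 × 5.11 = 0.4427, e^(−kt) = 0.6423.
M(5.11) = 11317 + (4528 − 11317) × 0.6423 = 11317 − 4361 = 6956.6 Tg.

6960 Tg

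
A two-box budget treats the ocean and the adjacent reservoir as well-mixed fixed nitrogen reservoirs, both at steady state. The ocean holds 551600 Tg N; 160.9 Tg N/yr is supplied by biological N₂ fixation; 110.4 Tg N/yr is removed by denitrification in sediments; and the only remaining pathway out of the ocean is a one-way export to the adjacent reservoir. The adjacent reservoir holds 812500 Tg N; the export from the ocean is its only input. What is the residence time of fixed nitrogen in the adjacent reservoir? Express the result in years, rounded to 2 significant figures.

16000 yr

Balance the ocean: ΣF_in = 160.90 Tg N/yr.
Export to the adjacent reservoir = ΣF_in − (110.4) = 50.500 Tg N/yr.
At steady state the output of the adjacent reservoir equals its input, 50.500 Tg N/yr.
τ = M / F = 812500 / 50.500 = 16090 yr.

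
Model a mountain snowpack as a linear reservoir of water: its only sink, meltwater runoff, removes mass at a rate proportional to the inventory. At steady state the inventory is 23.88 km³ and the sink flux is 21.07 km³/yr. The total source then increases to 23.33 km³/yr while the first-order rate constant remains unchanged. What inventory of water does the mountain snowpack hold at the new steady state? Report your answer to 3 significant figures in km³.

26.4 km³

Rate constant k = F/M = 21.07 / 23.88 = 0.8823 yr⁻¹.
At the new steady state, source = k·M_new ⇒ M_new = 23.33 / 0.8823 = 26.44 km³.
(Equivalently M_new = M × F_new/F_old = 23.88 × 23.33/21.07.)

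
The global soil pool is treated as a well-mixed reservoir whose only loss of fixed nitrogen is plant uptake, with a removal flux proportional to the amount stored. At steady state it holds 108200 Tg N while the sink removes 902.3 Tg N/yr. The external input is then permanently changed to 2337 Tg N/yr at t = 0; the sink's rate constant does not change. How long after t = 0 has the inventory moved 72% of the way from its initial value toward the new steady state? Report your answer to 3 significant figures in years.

153 yr

τ = M₀/F₀ = 108200/902.3 = 119.9 yr.
The remaining gap fraction is e^(−t/τ); 72% covered ⇒ e^(−t/τ) = 0.280.
t = −τ ln(0.280) = 119.9 × 1.273 = 152.6 yr.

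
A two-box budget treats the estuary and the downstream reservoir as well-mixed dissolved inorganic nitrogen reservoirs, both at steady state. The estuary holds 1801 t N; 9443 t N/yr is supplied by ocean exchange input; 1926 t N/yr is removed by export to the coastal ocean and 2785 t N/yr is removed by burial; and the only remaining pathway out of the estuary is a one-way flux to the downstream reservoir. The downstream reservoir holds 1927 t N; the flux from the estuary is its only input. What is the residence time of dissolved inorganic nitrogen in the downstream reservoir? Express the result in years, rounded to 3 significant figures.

Balance the estuary: ΣF_in = 9443.0 t N/yr.
Flux to the downstream reservoir = ΣF_in − (1926 + 2785) = 4732.0 t N/yr.
At steady state the output of the downstream reservoir equals its input, 4732.0 t N/yr.
τ = M / F = 1927 / 4732.0 = 0.4072 yr.

0.407 yr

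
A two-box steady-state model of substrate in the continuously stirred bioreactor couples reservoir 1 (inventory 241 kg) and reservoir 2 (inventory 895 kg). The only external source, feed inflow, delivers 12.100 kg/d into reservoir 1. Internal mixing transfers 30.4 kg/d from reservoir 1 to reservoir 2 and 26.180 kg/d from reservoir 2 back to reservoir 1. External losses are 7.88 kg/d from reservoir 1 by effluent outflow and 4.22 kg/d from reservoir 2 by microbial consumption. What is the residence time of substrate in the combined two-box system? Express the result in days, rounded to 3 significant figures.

93.9 d

Residence time in the combined system uses the total inventory and the total *external* removal — internal exchanges between the two boxes cancel.
M_total = 241 + 895 = 1136.0 kg.
ΣF_external_out = 7.88 + 4.22 = 12.100 kg/d.
τ = M_total / ΣF_ext = 1136.0 / 12.100 = 93.88 d.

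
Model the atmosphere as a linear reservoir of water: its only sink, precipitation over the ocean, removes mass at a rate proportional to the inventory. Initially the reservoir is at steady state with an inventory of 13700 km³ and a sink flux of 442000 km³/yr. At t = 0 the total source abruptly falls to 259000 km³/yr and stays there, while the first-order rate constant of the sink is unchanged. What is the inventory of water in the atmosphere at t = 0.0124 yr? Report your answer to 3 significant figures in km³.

τ = M₀/F₀ = 13700/442000 = 0.03100 yr; rate constant k = 1/τ.
New steady state M_∞ = F₁/k = F₁·τ = 259000 × 0.03100 = 8027.8 km³.
M(t) = M_∞ + (M₀ − M_∞)·e^(−t/τ); t/τ = 0.0124/0.03100 = 0.4001, so e^(−t/τ) = 0.6703.
M(t) = 8027.8 + 5672 × 0.6703 = 11830 km³.

11800 km³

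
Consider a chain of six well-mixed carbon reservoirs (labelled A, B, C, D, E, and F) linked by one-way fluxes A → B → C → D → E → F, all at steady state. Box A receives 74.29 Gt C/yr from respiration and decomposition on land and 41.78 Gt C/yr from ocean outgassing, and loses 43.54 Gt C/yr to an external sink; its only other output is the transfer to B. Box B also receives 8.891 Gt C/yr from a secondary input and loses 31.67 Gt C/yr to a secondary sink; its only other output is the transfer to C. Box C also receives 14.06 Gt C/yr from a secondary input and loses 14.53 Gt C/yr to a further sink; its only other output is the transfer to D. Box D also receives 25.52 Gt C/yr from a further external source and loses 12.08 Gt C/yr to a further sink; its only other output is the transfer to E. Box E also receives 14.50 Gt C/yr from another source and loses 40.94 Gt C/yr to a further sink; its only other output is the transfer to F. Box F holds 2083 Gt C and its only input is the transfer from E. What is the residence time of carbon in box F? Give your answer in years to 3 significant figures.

57.4 yr

Box A: F(A→B) = (74.29 + 41.78) − 43.54 = 72.530 Gt C/yr.
Box B: F(B→C) = (72.530 + 8.891) − 31.67 = 49.751 Gt C/yr.
Box C: F(C→D) = (49.751 + 14.06) − 14.53 = 49.281 Gt C/yr.
Box D: F(D→E) = (49.281 + 25.52) − 12.08 = 62.721 Gt C/yr.
Box E: F(E→F) = (62.721 + 14.50) − 40.94 = 36.281 Gt C/yr.
Box F throughput = its input = 36.281 Gt C/yr; τ = 2083 / 36.281 = 57.41 yr.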